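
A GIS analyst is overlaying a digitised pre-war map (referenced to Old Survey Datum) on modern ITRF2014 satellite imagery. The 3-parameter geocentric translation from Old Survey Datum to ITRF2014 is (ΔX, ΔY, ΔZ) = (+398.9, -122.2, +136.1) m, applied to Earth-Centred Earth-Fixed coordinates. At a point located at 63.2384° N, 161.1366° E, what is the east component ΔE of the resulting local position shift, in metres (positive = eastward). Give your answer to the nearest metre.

ΔE = -13 m

The local east axis at (φ, λ) is (−sin λ, cos λ, 0), so ΔE = −sin(161.1366°)·398.9 + cos(161.1366°)·(-122.2) = -13.33 m.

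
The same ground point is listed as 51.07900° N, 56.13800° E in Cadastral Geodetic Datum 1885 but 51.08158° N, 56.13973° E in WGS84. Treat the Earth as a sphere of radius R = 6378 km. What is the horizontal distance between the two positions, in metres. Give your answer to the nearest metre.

312 m

Δφ = 51.08158° − 51.07900° = +0.00258°; Δλ = 56.13973° − 56.13800° = +0.00173°.
1° along a meridian = πR/180 = 111317 m.
ΔN = Δφ × 111317 = 287.2 m; ΔE = Δλ × 111317 × cos(51.07900°) = +0.00173 × 111317 × 0.628248 = 121.0 m.
Distance = √(ΔE² + ΔN²) = √(121.0² + 287.2²) = 311.6 m.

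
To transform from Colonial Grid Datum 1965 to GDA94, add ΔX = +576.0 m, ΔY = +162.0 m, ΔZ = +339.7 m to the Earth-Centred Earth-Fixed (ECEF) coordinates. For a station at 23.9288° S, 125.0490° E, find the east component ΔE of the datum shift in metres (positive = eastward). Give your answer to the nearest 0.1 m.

ΔE = -564.6 m

At φ = -23.9288°, λ = 125.0490°: sin φ = -0.405601, cos φ = 0.914050, sin λ = 0.818661, cos λ = -0.574277.
ΔE = −sin λ·ΔX + cos λ·ΔY = −(0.818661)·(576.0) + (-0.574277)·(162.0) = -564.58 m.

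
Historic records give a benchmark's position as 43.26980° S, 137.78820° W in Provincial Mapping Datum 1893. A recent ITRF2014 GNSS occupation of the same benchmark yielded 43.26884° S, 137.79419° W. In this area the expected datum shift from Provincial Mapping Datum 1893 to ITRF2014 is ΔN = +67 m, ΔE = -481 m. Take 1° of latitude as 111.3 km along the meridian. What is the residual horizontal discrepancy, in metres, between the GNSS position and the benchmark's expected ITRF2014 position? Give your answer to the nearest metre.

40 m

Observed coordinate differences: Δφ = +0.00096°, Δλ = -0.00599°.
Converting to metres (1° lat = 111300 m, cos φ = 0.728134): observed ΔN = 106.8 m, observed ΔE = -485.4 m.
Subtracting the expected shift leaves a residual of 106.8 − (67) = 39.8 m north and -485.4 − (-481) = -4.4 m east.
Residual distance = √(39.8² + (-4.4)²) = 40.1 m.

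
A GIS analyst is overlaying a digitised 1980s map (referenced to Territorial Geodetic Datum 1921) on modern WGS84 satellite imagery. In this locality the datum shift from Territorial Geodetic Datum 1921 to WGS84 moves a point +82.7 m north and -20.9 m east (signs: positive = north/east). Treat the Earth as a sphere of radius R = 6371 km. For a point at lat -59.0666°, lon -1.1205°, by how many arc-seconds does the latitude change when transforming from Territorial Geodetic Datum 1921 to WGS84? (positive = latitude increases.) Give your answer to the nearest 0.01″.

Δφ = 2.68″

On a sphere of radius R, 1 rad of latitude = R, so Δφ = ΔN / R = 82.7 / 6371000 = 1.2981e-05 rad = 2.677″.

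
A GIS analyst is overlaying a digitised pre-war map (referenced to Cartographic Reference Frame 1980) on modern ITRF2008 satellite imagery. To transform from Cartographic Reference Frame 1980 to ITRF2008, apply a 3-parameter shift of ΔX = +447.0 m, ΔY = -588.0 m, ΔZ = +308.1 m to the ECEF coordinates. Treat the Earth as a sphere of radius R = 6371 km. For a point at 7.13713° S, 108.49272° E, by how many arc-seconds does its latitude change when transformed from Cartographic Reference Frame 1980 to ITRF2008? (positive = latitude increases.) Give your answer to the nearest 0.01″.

sin φ = -0.124245, cos φ = 0.992252, sin λ = 0.948364, cos λ = -0.317184.
North component: ΔN = −sin φ cos λ·ΔX − sin φ sin λ·ΔY + cos φ·ΔZ = −(-0.124245)(-0.317184)(447.0) − (-0.124245)(0.948364)(-588.0) + (0.992252)(308.1) = 218.81 m.
1° of latitude spans πR/180 = 111195 m, so Δφ = 218.81 / 111195 × 3600 = 7.084″.

Δφ = 7.08″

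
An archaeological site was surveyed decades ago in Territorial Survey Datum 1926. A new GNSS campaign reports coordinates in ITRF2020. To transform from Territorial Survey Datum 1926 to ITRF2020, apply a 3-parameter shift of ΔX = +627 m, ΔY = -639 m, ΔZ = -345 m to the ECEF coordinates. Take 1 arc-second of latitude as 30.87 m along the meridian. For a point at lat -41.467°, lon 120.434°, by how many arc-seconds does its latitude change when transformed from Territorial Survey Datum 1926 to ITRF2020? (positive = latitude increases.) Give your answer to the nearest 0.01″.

sin φ = -0.662189, cos φ = 0.749337, sin λ = 0.862213, cos λ = -0.506546.
North component: ΔN = −sin φ cos λ·ΔX − sin φ sin λ·ΔY + cos φ·ΔZ = −(-0.662189)(-0.506546)(627) − (-0.662189)(0.862213)(-639) + (0.749337)(-345) = -833.67 m.
1° of latitude spans 3600 × 30.87 = 111132 m, so Δφ = -833.67 / 111132 × 3600 = -27.006″.

Δφ = -27.01″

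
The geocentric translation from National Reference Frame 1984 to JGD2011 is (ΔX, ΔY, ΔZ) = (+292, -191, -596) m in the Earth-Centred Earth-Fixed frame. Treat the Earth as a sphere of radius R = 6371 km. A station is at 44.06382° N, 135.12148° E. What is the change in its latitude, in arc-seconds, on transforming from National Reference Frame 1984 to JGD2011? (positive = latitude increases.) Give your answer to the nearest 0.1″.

Δφ = -6.2″

sin φ = 0.695459, cos φ = 0.718566, sin λ = 0.705606, cos λ = -0.708604.
North component: ΔN = −sin φ cos λ·ΔX − sin φ sin λ·ΔY + cos φ·ΔZ = −(0.695459)(-0.708604)(292) − (0.695459)(0.705606)(-191) + (0.718566)(-596) = -190.64 m.
1° of latitude spans πR/180 = 111195 m, so Δφ = -190.64 / 111195 × 3600 = -6.172″.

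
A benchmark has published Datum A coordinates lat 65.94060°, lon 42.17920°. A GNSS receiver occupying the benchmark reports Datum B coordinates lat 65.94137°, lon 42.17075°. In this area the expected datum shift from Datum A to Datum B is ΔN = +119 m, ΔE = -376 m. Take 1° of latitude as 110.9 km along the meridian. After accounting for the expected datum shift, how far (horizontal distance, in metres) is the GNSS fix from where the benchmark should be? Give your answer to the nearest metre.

Observed coordinate differences: Δφ = +0.00077°, Δλ = -0.00845°.
Converting to metres (1° lat = 110900 m, cos φ = 0.407684): observed ΔN = 85.4 m, observed ΔE = -382.0 m.
Subtracting the expected shift leaves a residual of 85.4 − (119) = -33.6 m north and -382.0 − (-376) = -6.0 m east.
Residual distance = √((-33.6)² + (-6.0)²) = 34.1 m.

34 m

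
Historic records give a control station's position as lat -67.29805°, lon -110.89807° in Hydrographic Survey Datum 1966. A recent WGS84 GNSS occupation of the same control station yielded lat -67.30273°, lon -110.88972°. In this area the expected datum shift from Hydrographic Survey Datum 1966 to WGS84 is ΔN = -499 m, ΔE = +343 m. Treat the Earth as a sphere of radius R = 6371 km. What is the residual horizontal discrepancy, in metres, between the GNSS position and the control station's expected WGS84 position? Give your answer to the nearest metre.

26 m

Observed coordinate differences: Δφ = -0.00468°, Δλ = +0.00835°.
Converting to metres (1° lat = 111195 m, cos φ = 0.385937): observed ΔN = -520.4 m, observed ΔE = 358.3 m.
Subtracting the expected shift leaves a residual of -520.4 − (-499) = -21.4 m north and 358.3 − (343) = 15.3 m east.
Residual distance = √((-21.4)² + 15.3²) = 26.3 m.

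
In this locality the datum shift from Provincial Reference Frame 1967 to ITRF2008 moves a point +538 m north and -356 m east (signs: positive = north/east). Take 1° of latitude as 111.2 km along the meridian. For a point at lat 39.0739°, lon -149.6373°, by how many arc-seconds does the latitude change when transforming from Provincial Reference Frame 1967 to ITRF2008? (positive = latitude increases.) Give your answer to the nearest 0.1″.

Δφ = 17.4″

1° of latitude = 111.2 km, so Δφ = 538.0 / 111200 = 0.0048381° = 17.417″.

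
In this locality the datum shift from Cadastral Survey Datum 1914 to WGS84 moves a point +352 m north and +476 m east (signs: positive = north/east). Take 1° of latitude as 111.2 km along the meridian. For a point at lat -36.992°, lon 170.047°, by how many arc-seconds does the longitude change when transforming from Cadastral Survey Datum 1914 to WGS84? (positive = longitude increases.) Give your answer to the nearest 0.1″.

Δλ = 19.3″

At latitude -36.992°, cos φ = 0.798720.
1° of longitude at this latitude = 111.2 × cos φ = 88.82 km, so Δλ = 476.0 / 88817.6 = 0.0053593° = 19.293″.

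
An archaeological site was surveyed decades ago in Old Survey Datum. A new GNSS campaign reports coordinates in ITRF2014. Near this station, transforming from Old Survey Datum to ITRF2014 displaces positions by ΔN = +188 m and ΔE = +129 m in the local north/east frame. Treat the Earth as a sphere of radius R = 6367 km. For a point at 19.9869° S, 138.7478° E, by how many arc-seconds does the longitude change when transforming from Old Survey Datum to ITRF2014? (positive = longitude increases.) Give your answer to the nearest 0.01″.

Δλ = 4.45″

At latitude -19.9869°, cos φ = 0.939771.
One radian of longitude at latitude φ spans R cos φ, so Δλ = ΔE / (R cos φ) = 129.0 / (6367000 × 0.939771) = 2.1559e-05 rad = 4.447″.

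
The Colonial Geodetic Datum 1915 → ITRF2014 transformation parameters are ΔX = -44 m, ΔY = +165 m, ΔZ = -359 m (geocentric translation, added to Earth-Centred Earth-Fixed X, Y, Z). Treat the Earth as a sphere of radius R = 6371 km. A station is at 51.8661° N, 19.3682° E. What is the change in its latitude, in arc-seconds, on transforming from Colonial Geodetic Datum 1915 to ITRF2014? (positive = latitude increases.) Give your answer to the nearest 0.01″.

sin φ = 0.786570, cos φ = 0.617501, sin λ = 0.331638, cos λ = 0.943407.
North component: ΔN = −sin φ cos λ·ΔX − sin φ sin λ·ΔY + cos φ·ΔZ = −(0.786570)(0.943407)(-44) − (0.786570)(0.331638)(165) + (0.617501)(-359) = -232.07 m.
1° of latitude spans πR/180 = 111195 m, so Δφ = -232.07 / 111195 × 3600 = -7.514″.

Δφ = -7.51″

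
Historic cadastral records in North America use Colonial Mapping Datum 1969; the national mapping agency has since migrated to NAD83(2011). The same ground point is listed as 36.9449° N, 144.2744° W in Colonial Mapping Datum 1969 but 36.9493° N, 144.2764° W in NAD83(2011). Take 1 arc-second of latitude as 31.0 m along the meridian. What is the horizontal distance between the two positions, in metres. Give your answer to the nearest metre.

Δφ = 36.9493° − 36.9449° = +0.0044°; Δλ = -144.2764° − -144.2744° = -0.0020°.
1° of latitude = 3600 × 31.00 = 111600 m.
ΔN = Δφ × 111600 = 491.0 m; ΔE = Δλ × 111600 × cos(36.9449°) = -0.0020 × 111600 × 0.799214 = -178.4 m.
Distance = √(ΔE² + ΔN²) = √((-178.4)² + 491.0²) = 522.4 m.

522 m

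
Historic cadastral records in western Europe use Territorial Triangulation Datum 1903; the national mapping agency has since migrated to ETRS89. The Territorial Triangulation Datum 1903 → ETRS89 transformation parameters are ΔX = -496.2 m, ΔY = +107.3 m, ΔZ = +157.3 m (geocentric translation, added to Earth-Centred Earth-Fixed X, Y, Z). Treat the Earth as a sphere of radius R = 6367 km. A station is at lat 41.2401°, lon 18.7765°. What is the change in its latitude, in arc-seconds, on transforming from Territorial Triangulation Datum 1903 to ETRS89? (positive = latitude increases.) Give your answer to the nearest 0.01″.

Δφ = 13.13″

sin φ = 0.659216, cos φ = 0.751954, sin λ = 0.321877, cos λ = 0.946781.
North component: ΔN = −sin φ cos λ·ΔX − sin φ sin λ·ΔY + cos φ·ΔZ = −(0.659216)(0.946781)(-496.2) − (0.659216)(0.321877)(107.3) + (0.751954)(157.3) = 405.21 m.
1° of latitude spans πR/180 = 111125 m, so Δφ = 405.21 / 111125 × 3600 = 13.127″.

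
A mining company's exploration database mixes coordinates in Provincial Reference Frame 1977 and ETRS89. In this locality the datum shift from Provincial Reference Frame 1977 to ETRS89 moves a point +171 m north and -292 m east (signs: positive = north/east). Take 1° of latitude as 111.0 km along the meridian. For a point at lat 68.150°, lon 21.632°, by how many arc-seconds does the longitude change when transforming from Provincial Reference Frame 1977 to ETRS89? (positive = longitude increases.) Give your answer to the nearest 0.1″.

Δλ = -25.4″

At latitude 68.150°, cos φ = 0.372178.
1° of longitude at this latitude = 111.0 × cos φ = 41.31 km, so Δλ = -292.0 / 41311.8 = -0.0070682° = -25.446″.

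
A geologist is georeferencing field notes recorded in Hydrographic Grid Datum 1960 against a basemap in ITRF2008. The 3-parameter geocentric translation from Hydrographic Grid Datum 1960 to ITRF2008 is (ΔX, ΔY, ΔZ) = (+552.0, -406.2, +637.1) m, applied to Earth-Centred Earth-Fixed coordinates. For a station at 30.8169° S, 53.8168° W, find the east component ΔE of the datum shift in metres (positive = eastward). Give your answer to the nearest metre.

At φ = -30.8169°, λ = -53.8168°: sin φ = -0.512296, cos φ = 0.858809, sin λ = -0.807133, cos λ = 0.590369.
ΔE = −sin λ·ΔX + cos λ·ΔY = −(-0.807133)·(552.0) + (0.590369)·(-406.2) = 205.73 m.

ΔE = 206 m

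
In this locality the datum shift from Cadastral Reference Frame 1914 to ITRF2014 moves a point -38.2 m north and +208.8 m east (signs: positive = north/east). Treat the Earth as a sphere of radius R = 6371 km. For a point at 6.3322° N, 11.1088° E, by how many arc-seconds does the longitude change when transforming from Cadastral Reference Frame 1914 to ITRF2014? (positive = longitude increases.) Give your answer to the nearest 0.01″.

At latitude 6.3322°, cos φ = 0.993899.
One radian of longitude at latitude φ spans R cos φ, so Δλ = ΔE / (R cos φ) = 208.8 / (6371000 × 0.993899) = 3.2975e-05 rad = 6.802″.

Δλ = 6.80″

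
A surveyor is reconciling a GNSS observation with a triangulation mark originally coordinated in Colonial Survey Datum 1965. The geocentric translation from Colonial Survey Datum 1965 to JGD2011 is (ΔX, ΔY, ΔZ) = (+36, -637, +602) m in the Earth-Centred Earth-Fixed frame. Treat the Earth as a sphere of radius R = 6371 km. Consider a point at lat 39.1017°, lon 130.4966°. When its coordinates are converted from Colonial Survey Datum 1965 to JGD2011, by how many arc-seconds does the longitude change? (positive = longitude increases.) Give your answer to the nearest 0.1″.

Δλ = 16.1″

sin φ = 0.630699, cos φ = 0.776028, sin λ = 0.760445, cos λ = -0.649403.
East component: ΔE = −sin λ·ΔX + cos λ·ΔY = −(0.760445)(36) + (-0.649403)(-637) = 386.29 m.
1° of latitude spans πR/180 = 111195 m; at latitude φ, 1° of longitude spans that × cos φ = 86290.3 m, so Δλ = 386.29 / 86290.3 × 3600 = 16.116″.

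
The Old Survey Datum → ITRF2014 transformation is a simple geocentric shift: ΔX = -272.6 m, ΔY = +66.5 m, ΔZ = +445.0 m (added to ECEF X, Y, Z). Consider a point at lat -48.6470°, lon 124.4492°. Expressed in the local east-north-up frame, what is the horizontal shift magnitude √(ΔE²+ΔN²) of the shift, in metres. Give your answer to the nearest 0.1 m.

At φ = -48.6470°, λ = 124.4492°: sin φ = -0.750653, cos φ = 0.660696, sin λ = 0.824628, cos λ = -0.565675.
ΔE = −sin λ·ΔX + cos λ·ΔY = −(0.824628)·(-272.6) + (-0.565675)·(66.5) = 187.18 m.
ΔN = −sin φ cos λ·ΔX − sin φ sin λ·ΔY + cos φ·ΔZ = −(-0.750653)(-0.565675)(-272.6) − (-0.750653)(0.824628)(66.5) + (0.660696)(445.0) = 450.93 m.
Horizontal magnitude = √(ΔE² + ΔN²) = √(187.18² + 450.93²) = 488.23 m.

488.2 m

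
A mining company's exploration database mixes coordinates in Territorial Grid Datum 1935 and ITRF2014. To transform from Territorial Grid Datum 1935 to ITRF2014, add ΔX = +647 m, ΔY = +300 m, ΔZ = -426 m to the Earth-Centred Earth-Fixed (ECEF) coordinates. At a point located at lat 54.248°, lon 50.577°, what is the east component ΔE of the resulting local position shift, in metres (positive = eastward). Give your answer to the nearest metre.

ΔE = -309 m

At φ = 54.248°, λ = 50.577°: sin φ = 0.811554, cos φ = 0.584278, sin λ = 0.772479, cos λ = 0.635041.
ΔE = −sin λ·ΔX + cos λ·ΔY = −(0.772479)·(647) + (0.635041)·(300) = -309.28 m.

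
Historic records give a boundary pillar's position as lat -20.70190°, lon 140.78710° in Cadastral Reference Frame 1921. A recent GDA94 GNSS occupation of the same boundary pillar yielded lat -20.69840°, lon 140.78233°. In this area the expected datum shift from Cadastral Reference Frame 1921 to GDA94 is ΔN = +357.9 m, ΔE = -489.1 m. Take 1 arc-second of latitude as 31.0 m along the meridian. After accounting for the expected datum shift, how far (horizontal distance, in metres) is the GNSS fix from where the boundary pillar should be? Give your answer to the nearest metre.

Observed coordinate differences: Δφ = +0.00350°, Δλ = -0.00477°.
Converting to metres (1° lat = 111600 m, cos φ = 0.935432): observed ΔN = 390.6 m, observed ΔE = -498.0 m.
Subtracting the expected shift leaves a residual of 390.6 − (357.9) = 32.7 m north and -498.0 − (-489.1) = -8.9 m east.
Residual distance = √(32.7² + (-8.9)²) = 33.9 m.

34 m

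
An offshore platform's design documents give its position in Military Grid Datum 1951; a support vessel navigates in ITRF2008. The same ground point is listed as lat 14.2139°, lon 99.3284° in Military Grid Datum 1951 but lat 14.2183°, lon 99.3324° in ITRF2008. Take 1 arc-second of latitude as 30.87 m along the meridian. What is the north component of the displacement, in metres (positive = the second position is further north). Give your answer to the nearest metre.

ΔN = 489 m

Δφ = 14.2183° − 14.2139° = +0.0044°; Δλ = 99.3324° − 99.3284° = +0.0040°.
1° of latitude = 3600 × 30.87 = 111132 m.
ΔN = Δφ × 111132 = 489.0 m; ΔE = Δλ × 111132 × cos(14.2139°) = +0.0040 × 111132 × 0.969386 = 430.9 m.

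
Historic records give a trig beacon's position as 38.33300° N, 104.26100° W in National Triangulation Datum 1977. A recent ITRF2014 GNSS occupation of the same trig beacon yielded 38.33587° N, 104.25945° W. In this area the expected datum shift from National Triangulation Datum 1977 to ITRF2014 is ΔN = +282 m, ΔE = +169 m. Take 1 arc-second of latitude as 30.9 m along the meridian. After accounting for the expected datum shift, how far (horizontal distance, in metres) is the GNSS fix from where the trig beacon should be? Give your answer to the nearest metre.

50 m

Observed coordinate differences: Δφ = +0.00287°, Δλ = +0.00155°.
Converting to metres (1° lat = 111240 m, cos φ = 0.784419): observed ΔN = 319.3 m, observed ΔE = 135.3 m.
Subtracting the expected shift leaves a residual of 319.3 − (282) = 37.3 m north and 135.3 − (169) = -33.7 m east.
Residual distance = √(37.3² + (-33.7)²) = 50.3 m.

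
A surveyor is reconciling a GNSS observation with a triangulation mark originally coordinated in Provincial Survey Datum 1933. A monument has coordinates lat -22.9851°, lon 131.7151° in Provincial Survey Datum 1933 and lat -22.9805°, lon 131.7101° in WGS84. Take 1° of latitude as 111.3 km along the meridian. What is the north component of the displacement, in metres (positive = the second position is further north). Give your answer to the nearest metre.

ΔN = 512 m

Δφ = -22.9805° − -22.9851° = +0.0046°; Δλ = 131.7101° − 131.7151° = -0.0050°.
ΔN = Δφ × 111300 = 512.0 m; ΔE = Δλ × 111300 × cos(-22.9851°) = -0.0050 × 111300 × 0.920606 = -512.3 m.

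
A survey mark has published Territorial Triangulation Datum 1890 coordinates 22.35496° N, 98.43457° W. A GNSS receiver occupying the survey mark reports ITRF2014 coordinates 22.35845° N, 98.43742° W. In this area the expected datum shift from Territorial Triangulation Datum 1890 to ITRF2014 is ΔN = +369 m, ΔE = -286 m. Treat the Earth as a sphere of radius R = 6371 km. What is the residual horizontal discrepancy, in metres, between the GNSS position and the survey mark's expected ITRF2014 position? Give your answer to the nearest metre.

Observed coordinate differences: Δφ = +0.00349°, Δλ = -0.00285°.
Converting to metres (1° lat = 111195 m, cos φ = 0.924845): observed ΔN = 388.1 m, observed ΔE = -293.1 m.
Subtracting the expected shift leaves a residual of 388.1 − (369) = 19.1 m north and -293.1 − (-286) = -7.1 m east.
Residual distance = √(19.1² + (-7.1)²) = 20.3 m.

20 m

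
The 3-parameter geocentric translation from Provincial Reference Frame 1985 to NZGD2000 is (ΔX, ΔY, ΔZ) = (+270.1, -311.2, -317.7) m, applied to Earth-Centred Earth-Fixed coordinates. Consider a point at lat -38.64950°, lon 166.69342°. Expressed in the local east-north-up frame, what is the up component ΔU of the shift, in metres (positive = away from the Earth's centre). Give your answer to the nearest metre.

At φ = -38.64950°, λ = 166.69342°: sin φ = -0.624555, cos φ = 0.780981, sin λ = 0.230161, cos λ = -0.973152.
ΔU = cos φ cos λ·ΔX + cos φ sin λ·ΔY + sin φ·ΔZ = (0.780981)(-0.973152)(270.1) + (0.780981)(0.230161)(-311.2) + (-0.624555)(-317.7) = -62.80 m.

ΔU = -63 m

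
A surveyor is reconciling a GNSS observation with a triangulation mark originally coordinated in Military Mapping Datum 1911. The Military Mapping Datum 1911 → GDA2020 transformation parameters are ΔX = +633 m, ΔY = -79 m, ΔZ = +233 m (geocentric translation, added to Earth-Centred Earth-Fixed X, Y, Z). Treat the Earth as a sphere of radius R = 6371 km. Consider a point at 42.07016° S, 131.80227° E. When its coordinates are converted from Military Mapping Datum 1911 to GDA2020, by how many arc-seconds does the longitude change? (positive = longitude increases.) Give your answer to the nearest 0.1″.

sin φ = -0.670040, cos φ = 0.742325, sin λ = 0.745450, cos λ = -0.666562.
East component: ΔE = −sin λ·ΔX + cos λ·ΔY = −(0.745450)(633) + (-0.666562)(-79) = -419.21 m.
1° of latitude spans πR/180 = 111195 m; at latitude φ, 1° of longitude spans that × cos φ = 82542.8 m, so Δλ = -419.21 / 82542.8 × 3600 = -18.283″.

Δλ = -18.3″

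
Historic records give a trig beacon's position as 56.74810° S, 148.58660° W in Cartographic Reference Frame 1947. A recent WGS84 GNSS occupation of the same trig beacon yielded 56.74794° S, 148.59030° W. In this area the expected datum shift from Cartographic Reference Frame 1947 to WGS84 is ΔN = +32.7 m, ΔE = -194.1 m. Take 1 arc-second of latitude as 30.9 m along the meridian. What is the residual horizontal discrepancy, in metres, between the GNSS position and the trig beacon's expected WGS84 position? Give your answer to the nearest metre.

35 m

Observed coordinate differences: Δφ = +0.00016°, Δλ = -0.00370°.
Converting to metres (1° lat = 111240 m, cos φ = 0.548321): observed ΔN = 17.8 m, observed ΔE = -225.7 m.
Subtracting the expected shift leaves a residual of 17.8 − (32.7) = -14.9 m north and -225.7 − (-194.1) = -31.6 m east.
Residual distance = √((-14.9)² + (-31.6)²) = 34.9 m.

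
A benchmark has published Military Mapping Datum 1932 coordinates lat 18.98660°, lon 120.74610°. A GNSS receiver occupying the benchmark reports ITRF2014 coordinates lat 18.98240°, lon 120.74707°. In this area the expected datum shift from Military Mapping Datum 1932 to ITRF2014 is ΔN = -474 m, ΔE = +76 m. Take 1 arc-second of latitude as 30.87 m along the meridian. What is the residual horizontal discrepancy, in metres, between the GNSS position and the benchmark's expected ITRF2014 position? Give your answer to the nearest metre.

Observed coordinate differences: Δφ = -0.00420°, Δλ = +0.00097°.
Converting to metres (1° lat = 111132 m, cos φ = 0.945595): observed ΔN = -466.8 m, observed ΔE = 101.9 m.
Subtracting the expected shift leaves a residual of -466.8 − (-474) = 7.2 m north and 101.9 − (76) = 25.9 m east.
Residual distance = √(7.2² + 25.9²) = 26.9 m.

27 m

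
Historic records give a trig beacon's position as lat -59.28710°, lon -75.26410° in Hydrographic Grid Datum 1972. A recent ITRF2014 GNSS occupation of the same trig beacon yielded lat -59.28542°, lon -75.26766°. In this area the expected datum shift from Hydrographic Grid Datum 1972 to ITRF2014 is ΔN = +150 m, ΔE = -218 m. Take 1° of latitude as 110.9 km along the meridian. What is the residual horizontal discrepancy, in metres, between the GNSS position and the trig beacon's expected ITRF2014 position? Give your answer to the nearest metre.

Observed coordinate differences: Δφ = +0.00168°, Δλ = -0.00356°.
Converting to metres (1° lat = 110900 m, cos φ = 0.510736): observed ΔN = 186.3 m, observed ΔE = -201.6 m.
Subtracting the expected shift leaves a residual of 186.3 − (150) = 36.3 m north and -201.6 − (-218) = 16.4 m east.
Residual distance = √(36.3² + 16.4²) = 39.8 m.

40 m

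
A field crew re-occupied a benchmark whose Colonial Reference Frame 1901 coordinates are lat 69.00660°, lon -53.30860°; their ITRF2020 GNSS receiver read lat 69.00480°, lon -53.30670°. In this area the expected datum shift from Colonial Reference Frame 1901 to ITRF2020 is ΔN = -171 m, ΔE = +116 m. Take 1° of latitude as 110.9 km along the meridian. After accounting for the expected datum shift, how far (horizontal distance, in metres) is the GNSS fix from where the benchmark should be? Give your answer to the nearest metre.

Observed coordinate differences: Δφ = -0.00180°, Δλ = +0.00190°.
Converting to metres (1° lat = 110900 m, cos φ = 0.358260): observed ΔN = -199.6 m, observed ΔE = 75.5 m.
Subtracting the expected shift leaves a residual of -199.6 − (-171) = -28.6 m north and 75.5 − (116) = -40.5 m east.
Residual distance = √((-28.6)² + (-40.5)²) = 49.6 m.

50 m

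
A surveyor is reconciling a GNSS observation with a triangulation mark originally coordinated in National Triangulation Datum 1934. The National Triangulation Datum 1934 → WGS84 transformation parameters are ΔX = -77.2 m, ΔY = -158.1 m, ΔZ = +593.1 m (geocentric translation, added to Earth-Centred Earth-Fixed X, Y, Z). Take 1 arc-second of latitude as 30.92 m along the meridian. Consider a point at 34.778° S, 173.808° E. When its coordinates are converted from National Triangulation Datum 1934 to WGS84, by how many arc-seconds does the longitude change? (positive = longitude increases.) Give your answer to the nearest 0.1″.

sin φ = -0.570398, cos φ = 0.821368, sin λ = 0.107861, cos λ = -0.994166.
East component: ΔE = −sin λ·ΔX + cos λ·ΔY = −(0.107861)(-77.2) + (-0.994166)(-158.1) = 165.50 m.
1° of latitude spans 3600 × 30.92 = 111312 m; at latitude φ, 1° of longitude spans that × cos φ = 91428.1 m, so Δλ = 165.50 / 91428.1 × 3600 = 6.517″.

Δλ = 6.5″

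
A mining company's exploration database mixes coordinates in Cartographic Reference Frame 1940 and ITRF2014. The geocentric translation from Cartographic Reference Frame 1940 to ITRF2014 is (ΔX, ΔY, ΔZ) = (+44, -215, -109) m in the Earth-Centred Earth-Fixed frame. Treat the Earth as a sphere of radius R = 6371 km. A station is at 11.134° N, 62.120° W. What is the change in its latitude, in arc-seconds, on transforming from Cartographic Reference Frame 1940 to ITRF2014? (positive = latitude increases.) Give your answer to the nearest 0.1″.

Δφ = -4.8″

sin φ = 0.193104, cos φ = 0.981178, sin λ = -0.883929, cos λ = 0.467621.
North component: ΔN = −sin φ cos λ·ΔX − sin φ sin λ·ΔY + cos φ·ΔZ = −(0.193104)(0.467621)(44) − (0.193104)(-0.883929)(-215) + (0.981178)(-109) = -147.62 m.
1° of latitude spans πR/180 = 111195 m, so Δφ = -147.62 / 111195 × 3600 = -4.779″.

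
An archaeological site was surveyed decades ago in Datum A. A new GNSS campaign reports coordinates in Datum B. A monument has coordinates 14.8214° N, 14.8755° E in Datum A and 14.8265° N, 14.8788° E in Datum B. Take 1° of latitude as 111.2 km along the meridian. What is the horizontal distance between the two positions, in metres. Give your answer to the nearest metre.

669 m

Δφ = 14.8265° − 14.8214° = +0.0051°; Δλ = 14.8788° − 14.8755° = +0.0033°.
ΔN = Δφ × 111200 = 567.1 m; ΔE = Δλ × 111200 × cos(14.8214°) = +0.0033 × 111200 × 0.966728 = 354.8 m.
Distance = √(ΔE² + ΔN²) = √(354.8² + 567.1²) = 668.9 m.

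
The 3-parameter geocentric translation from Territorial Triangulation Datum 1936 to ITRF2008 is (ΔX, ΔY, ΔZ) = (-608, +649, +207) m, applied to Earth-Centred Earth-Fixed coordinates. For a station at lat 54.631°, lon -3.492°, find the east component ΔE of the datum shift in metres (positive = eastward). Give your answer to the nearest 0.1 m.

At φ = 54.631°, λ = -3.492°: sin φ = 0.815441, cos φ = 0.578840, sin λ = -0.060909, cos λ = 0.998143.
ΔE = −sin λ·ΔX + cos λ·ΔY = −(-0.060909)·(-608) + (0.998143)·(649) = 610.76 m.

ΔE = 610.8 m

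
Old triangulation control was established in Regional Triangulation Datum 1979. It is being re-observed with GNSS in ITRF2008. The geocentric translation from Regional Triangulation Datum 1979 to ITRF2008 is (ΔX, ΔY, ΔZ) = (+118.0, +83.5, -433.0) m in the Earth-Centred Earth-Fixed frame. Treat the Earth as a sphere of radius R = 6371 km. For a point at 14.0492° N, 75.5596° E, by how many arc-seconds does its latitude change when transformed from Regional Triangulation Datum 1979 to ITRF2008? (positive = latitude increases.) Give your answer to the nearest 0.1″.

sin φ = 0.242755, cos φ = 0.970088, sin λ = 0.968408, cos λ = 0.249373.
North component: ΔN = −sin φ cos λ·ΔX − sin φ sin λ·ΔY + cos φ·ΔZ = −(0.242755)(0.249373)(118.0) − (0.242755)(0.968408)(83.5) + (0.970088)(-433.0) = -446.82 m.
1° of latitude spans πR/180 = 111195 m, so Δφ = -446.82 / 111195 × 3600 = -14.466″.

Δφ = -14.5″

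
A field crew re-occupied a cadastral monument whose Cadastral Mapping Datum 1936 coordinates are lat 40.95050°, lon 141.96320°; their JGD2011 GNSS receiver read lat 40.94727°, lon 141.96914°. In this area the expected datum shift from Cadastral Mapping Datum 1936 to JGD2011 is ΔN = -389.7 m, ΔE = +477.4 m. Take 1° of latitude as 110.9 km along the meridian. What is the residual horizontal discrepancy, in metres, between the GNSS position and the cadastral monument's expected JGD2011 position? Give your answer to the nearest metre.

37 m

Observed coordinate differences: Δφ = -0.00323°, Δλ = +0.00594°.
Converting to metres (1° lat = 110900 m, cos φ = 0.755276): observed ΔN = -358.2 m, observed ΔE = 497.5 m.
Subtracting the expected shift leaves a residual of -358.2 − (-389.7) = 31.5 m north and 497.5 − (477.4) = 20.1 m east.
Residual distance = √(31.5² + 20.1²) = 37.4 m.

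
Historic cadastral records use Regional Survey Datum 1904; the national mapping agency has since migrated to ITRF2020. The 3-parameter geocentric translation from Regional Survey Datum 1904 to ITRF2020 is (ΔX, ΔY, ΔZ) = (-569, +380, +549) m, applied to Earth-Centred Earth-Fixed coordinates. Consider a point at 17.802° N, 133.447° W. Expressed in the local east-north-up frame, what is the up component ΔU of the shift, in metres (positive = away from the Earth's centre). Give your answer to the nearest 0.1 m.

At φ = 17.802°, λ = -133.447°: sin φ = 0.305729, cos φ = 0.952119, sin λ = -0.726011, cos λ = -0.687683.
ΔU = cos φ cos λ·ΔX + cos φ sin λ·ΔY + sin φ·ΔZ = (0.952119)(-0.687683)(-569) + (0.952119)(-0.726011)(380) + (0.305729)(549) = 277.73 m.

ΔU = 277.7 m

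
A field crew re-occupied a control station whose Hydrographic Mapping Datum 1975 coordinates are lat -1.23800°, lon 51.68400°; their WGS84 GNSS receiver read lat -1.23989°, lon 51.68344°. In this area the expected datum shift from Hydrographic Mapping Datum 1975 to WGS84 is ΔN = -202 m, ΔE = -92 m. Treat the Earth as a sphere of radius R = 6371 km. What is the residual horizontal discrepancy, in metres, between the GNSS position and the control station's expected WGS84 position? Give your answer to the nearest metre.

Observed coordinate differences: Δφ = -0.00189°, Δλ = -0.00056°.
Converting to metres (1° lat = 111195 m, cos φ = 0.999767): observed ΔN = -210.2 m, observed ΔE = -62.3 m.
Subtracting the expected shift leaves a residual of -210.2 − (-202) = -8.2 m north and -62.3 − (-92) = 29.7 m east.
Residual distance = √((-8.2)² + 29.7²) = 30.8 m.

31 m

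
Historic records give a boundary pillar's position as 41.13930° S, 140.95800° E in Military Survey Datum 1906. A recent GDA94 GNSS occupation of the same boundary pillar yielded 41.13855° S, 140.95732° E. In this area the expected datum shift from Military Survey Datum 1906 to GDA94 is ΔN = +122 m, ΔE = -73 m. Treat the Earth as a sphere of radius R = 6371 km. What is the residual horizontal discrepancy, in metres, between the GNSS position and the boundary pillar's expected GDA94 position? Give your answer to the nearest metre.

42 m

Observed coordinate differences: Δφ = +0.00075°, Δλ = -0.00068°.
Converting to metres (1° lat = 111195 m, cos φ = 0.753112): observed ΔN = 83.4 m, observed ΔE = -56.9 m.
Subtracting the expected shift leaves a residual of 83.4 − (122) = -38.6 m north and -56.9 − (-73) = 16.1 m east.
Residual distance = √((-38.6)² + 16.1²) = 41.8 m.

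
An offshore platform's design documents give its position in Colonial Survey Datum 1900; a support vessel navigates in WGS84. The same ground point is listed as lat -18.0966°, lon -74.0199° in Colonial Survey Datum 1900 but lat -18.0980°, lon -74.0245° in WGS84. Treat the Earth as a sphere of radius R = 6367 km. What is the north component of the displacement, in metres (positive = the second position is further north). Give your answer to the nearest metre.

Δφ = -18.0980° − -18.0966° = -0.0014°; Δλ = -74.0245° − -74.0199° = -0.0046°.
1° along a meridian = πR/180 = 111125 m.
ΔN = Δφ × 111125 = -155.6 m; ΔE = Δλ × 111125 × cos(-18.0966°) = -0.0046 × 111125 × 0.950534 = -485.9 m.

ΔN = -156 m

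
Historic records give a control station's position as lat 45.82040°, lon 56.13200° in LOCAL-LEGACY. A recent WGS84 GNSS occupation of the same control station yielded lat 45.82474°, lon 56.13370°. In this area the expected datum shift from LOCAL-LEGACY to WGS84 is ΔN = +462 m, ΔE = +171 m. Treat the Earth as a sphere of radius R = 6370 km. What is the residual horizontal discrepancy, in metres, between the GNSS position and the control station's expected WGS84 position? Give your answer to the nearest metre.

44 m

Observed coordinate differences: Δφ = +0.00434°, Δλ = +0.00170°.
Converting to metres (1° lat = 111177 m, cos φ = 0.696910): observed ΔN = 482.5 m, observed ΔE = 131.7 m.
Subtracting the expected shift leaves a residual of 482.5 − (462) = 20.5 m north and 131.7 − (171) = -39.3 m east.
Residual distance = √(20.5² + (-39.3)²) = 44.3 m.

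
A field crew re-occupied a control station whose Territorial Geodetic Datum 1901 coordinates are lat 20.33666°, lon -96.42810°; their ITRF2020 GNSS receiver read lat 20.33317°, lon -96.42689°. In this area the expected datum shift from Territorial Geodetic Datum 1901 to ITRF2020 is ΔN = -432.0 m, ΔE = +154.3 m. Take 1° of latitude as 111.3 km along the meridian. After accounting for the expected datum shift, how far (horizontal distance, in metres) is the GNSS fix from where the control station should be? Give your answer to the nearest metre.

Observed coordinate differences: Δφ = -0.00349°, Δλ = +0.00121°.
Converting to metres (1° lat = 111300 m, cos φ = 0.937667): observed ΔN = -388.4 m, observed ΔE = 126.3 m.
Subtracting the expected shift leaves a residual of -388.4 − (-432.0) = 43.6 m north and 126.3 − (154.3) = -28.0 m east.
Residual distance = √(43.6² + (-28.0)²) = 51.8 m.

52 m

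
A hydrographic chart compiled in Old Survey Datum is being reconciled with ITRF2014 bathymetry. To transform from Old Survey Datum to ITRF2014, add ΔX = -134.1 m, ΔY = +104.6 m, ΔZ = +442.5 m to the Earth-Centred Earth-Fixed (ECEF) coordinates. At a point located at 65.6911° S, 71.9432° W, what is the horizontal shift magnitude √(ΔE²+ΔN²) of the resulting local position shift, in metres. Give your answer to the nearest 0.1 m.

109.2 m

The local east axis at (φ, λ) is (−sin λ, cos λ, 0), so ΔE = −sin(-71.9432°)·(-134.1) + cos(-71.9432°)·104.6 = -95.07 m.
The local north axis is (−sin φ cos λ, −sin φ sin λ, cos φ), giving ΔN = -37.880 − 90.631 + 182.158 = 53.65 m.
Horizontal magnitude = √(ΔE² + ΔN²) = √((-95.07)² + 53.65²) = 109.16 m.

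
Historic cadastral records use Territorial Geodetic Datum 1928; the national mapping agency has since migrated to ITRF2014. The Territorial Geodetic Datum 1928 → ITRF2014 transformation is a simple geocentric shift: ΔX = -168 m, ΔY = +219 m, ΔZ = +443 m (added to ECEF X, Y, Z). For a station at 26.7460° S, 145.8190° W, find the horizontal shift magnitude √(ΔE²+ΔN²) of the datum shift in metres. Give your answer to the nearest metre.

The local east axis at (φ, λ) is (−sin λ, cos λ, 0), so ΔE = −sin(-145.8190°)·(-168) + cos(-145.8190°)·219 = -275.56 m.
The local north axis is (−sin φ cos λ, −sin φ sin λ, cos φ), giving ΔN = 62.546 − 55.371 + 395.604 = 402.78 m.
Horizontal magnitude = √(ΔE² + ΔN²) = √((-275.56)² + 402.78²) = 488.02 m.

488 m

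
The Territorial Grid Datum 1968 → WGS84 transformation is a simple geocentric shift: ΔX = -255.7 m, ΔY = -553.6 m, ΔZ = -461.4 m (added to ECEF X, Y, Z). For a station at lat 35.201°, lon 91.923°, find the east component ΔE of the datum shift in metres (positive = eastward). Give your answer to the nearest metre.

ΔE = 274 m

At φ = 35.201°, λ = 91.923°: sin φ = 0.576447, cos φ = 0.817135, sin λ = 0.999437, cos λ = -0.033556.
ΔE = −sin λ·ΔX + cos λ·ΔY = −(0.999437)·(-255.7) + (-0.033556)·(-553.6) = 274.13 m.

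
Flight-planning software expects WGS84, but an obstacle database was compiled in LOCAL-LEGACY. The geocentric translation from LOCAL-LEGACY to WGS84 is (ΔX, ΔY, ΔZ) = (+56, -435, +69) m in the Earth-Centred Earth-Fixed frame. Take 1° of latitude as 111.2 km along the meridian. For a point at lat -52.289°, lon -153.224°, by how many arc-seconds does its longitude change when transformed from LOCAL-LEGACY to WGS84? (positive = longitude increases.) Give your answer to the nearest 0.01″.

sin φ = -0.791106, cos φ = 0.611679, sin λ = -0.450504, cos λ = -0.892775.
East component: ΔE = −sin λ·ΔX + cos λ·ΔY = −(-0.450504)(56) + (-0.892775)(-435) = 413.59 m.
1° of latitude spans 111200 m; at latitude φ, 1° of longitude spans that × cos φ = 68018.7 m, so Δλ = 413.59 / 68018.7 × 3600 = 21.890″.

Δλ = 21.89″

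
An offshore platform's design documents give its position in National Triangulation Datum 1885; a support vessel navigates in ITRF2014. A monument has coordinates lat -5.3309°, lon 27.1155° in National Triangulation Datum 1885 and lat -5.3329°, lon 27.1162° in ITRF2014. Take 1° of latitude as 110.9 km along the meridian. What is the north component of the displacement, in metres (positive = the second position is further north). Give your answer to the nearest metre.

ΔN = -222 m

Δφ = -5.3329° − -5.3309° = -0.0020°; Δλ = 27.1162° − 27.1155° = +0.0007°.
ΔN = Δφ × 110900 = -221.8 m; ΔE = Δλ × 110900 × cos(-5.3309°) = +0.0007 × 110900 × 0.995675 = 77.3 m.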